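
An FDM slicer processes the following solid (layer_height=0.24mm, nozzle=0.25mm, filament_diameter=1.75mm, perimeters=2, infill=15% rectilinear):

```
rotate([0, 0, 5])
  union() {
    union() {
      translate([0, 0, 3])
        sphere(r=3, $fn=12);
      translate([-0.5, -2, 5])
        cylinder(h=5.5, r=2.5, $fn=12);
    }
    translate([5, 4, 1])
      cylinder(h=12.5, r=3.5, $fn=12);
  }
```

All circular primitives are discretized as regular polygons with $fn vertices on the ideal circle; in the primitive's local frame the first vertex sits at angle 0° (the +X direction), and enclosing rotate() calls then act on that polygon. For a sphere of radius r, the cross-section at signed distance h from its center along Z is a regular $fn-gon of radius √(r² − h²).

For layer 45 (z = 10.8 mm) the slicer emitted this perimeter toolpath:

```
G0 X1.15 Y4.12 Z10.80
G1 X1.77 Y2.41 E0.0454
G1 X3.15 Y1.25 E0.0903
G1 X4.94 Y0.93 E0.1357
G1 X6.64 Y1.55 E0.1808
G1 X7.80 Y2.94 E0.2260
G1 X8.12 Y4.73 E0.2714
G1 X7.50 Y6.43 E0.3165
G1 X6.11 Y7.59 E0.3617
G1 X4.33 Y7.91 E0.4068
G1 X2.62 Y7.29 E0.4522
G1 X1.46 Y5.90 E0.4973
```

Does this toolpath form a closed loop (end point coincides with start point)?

no

Start point (G0): (1.15, 4.12). End point (last G1): the path does not return to the start — open.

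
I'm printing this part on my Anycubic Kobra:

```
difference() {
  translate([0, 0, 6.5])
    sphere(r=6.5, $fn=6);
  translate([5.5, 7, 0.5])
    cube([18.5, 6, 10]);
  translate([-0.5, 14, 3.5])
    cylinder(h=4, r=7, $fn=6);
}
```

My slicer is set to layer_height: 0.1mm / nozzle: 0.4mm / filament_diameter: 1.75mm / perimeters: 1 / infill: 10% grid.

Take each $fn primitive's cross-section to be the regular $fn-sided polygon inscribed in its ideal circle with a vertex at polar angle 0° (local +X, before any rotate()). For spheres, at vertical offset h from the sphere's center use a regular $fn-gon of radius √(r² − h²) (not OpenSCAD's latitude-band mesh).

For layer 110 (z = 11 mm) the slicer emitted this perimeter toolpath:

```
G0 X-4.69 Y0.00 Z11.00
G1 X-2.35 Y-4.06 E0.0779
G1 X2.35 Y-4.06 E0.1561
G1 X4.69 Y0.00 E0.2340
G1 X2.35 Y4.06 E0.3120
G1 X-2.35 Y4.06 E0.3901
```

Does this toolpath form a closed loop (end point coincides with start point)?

Start point (G0): (-4.69, 0.00). End point (last G1): the path does not return to the start — open.

no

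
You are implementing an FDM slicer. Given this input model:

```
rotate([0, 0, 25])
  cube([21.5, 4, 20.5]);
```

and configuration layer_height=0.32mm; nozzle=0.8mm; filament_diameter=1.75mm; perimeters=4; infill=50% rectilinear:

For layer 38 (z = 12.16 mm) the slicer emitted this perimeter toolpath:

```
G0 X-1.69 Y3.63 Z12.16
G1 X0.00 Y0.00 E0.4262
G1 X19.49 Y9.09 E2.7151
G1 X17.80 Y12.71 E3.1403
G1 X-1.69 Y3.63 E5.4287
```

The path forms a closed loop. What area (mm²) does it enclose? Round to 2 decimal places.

86.00 mm²

Apply the shoelace formula to the sequence of (X, Y) vertices; enclosed area = 86.00 mm².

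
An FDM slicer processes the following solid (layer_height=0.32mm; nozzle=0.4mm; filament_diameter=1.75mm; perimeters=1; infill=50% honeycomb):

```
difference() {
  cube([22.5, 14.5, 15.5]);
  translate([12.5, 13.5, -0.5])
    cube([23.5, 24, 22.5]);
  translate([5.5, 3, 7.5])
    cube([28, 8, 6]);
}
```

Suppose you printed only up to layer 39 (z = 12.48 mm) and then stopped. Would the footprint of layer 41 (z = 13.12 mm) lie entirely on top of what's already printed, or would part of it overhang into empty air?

entirely on top

Compare the two slices. At z = 12.48: the cube is present — its section is the full 22.5×14.5 rectangle (area 326.25 mm²); the 23.5×24 cube at (12.5, 13.5) contributes its full rectangle (area 564.00 mm²); the cube at (5.5, 3) (footprint 28×8) is included at this height (area 224.00 mm²); Taking the first minus the rest: starting from the 22.5×14.5 cube (326.25 mm²), the 23.5×24 cube at (12.5, 13.5) partially overlaps it — only the 10.00 mm² overlap (of its 564.00 mm²) is removed, clipping the outline; the 28×8 cube at (5.5, 3) partially overlaps it — only the 136.00 mm² overlap (of its 224.00 mm²) is removed, clipping the outline — area = 180.25 mm². At z = 13.12: the cube is present — its section is the full 22.5×14.5 rectangle (area 326.25 mm²); the cube at (12.5, 13.5) (footprint 23.5×24) is included at this height (area 564.00 mm²); the 28×8 cube at (5.5, 3) contributes its full rectangle (area 224.00 mm²); Taking the first minus the rest: starting from the 22.5×14.5 cube (326.25 mm²), the 23.5×24 cube at (12.5, 13.5) partially overlaps it — only the 10.00 mm² overlap (of its 564.00 mm²) is removed, clipping the outline; the 28×8 cube at (5.5, 3) partially overlaps it — only the 136.00 mm² overlap (of its 224.00 mm²) is removed, clipping the outline — area = 180.25 mm². Checking containment: the cross-section at z = 13.12 is a subset of the cross-section at z = 12.48.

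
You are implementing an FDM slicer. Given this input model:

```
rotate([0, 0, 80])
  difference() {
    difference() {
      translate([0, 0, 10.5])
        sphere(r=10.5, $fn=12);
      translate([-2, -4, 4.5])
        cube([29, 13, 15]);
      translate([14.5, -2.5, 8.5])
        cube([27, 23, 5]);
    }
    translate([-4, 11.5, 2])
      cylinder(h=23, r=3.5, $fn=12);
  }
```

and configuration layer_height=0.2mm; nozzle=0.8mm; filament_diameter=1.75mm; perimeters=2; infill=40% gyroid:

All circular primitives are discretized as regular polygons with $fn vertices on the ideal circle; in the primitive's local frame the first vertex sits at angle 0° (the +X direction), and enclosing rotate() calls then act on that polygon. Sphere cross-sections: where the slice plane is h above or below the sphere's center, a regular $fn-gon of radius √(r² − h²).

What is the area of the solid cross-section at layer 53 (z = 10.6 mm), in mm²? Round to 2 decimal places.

At z = 10.6 mm: the r=10.5 sphere slices to a regular 12-gon of circumradius 10.500 (√(r²−h²) with h=0.1 from center) (area = (12/2)·10.500²·sin(360°/12) = 330.72 mm²); the 29×13 cube at (-2, -4) contributes its full rectangle (area 377.00 mm²); the 27×23 cube at (14.5, -2.5) contributes its full rectangle (area 621.00 mm²); After the difference (first − rest): starting from the r=10.5 sphere (330.72 mm²), the 29×13 cube at (-2, -4) partially overlaps it — only the 144.35 mm² overlap (of its 377.00 mm²) is removed, clipping the outline; the 27×23 cube at (14.5, -2.5) misses the remaining region (no effect) — area = 186.37 mm²; the cylinder at (-4, 11.5): section is a regular 12-gon, circumradius r=3.5 (area = (12/2)·3.500²·sin(360°/12) = 36.75 mm²); Subtracting the remaining from the first: starting from the result so far (186.37 mm²), the r=3.5 cylinder at (-4, 11.5) partially overlaps it — only the 5.31 mm² overlap (of its 36.75 mm²) is removed, clipping the outline — area = 181.06 mm²; (whole slice rotated 80° about Z — lengths, areas and connectivity unchanged). Overall, the cross-section has 2 separate islands. Net area = 181.06 mm².

181.06 mm²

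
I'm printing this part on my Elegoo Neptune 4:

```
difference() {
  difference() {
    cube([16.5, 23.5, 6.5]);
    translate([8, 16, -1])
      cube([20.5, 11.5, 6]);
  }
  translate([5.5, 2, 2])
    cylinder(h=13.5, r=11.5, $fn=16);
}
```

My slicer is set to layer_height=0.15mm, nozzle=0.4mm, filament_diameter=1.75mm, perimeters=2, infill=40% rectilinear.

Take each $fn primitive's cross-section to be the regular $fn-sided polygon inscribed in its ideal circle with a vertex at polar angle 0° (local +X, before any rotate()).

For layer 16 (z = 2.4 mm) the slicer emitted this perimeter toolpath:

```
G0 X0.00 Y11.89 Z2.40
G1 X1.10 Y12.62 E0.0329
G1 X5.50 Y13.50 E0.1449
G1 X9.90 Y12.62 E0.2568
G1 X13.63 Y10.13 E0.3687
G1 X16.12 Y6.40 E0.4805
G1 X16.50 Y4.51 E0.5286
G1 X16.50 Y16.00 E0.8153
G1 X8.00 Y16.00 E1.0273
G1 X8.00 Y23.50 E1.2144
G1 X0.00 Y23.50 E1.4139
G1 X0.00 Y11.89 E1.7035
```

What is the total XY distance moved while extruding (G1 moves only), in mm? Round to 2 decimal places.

Sum the Euclidean lengths of each G1 segment: total = 68.29 mm.

68.29 mm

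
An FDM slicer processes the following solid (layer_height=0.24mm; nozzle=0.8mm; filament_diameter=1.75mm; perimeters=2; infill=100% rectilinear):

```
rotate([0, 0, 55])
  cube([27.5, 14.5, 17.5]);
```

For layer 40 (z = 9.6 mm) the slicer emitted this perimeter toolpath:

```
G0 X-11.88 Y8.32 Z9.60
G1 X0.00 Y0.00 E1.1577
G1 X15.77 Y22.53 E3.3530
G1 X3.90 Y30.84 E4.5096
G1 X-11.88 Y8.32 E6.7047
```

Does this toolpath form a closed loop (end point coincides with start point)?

Start point (G0): (-11.88, 8.32). End point (last G1): the path returns to the start — closed.

yes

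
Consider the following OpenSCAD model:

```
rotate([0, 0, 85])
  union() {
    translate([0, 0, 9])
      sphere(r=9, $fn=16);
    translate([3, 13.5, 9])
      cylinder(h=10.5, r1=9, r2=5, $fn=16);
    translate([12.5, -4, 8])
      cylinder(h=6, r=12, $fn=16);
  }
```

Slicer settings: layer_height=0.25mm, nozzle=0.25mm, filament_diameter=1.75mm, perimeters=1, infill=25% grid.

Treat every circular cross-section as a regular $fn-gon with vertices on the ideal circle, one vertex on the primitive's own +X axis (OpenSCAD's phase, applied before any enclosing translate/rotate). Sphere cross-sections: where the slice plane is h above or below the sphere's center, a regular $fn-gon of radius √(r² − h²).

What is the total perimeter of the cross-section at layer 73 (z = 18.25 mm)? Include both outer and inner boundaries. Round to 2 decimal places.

At z = 18.25 mm: the sphere does not reach this height (|z−center|=9.250 > r=9); the cone at (3, 13.5) contributes a regular 16-gon of circumradius 5.476 (interpolated between r1=9 and r2=5 at t=0.881) (perimeter = 2·16·5.476·sin(180°/16) = 34.19 mm); the cylinder at (12.5, -4) is not intersected at this z (z outside [8, 14]); Taking the union: only the cone at (3, 13.5) is present, so the union is just that shape — boundary = 34.19 mm; (rotated 85° about Z; rotation is an isometry so areas/perimeters/island counts are preserved). Overall, the cross-section is a single solid region. Total boundary length (outer) = 34.19 mm.

34.19 mm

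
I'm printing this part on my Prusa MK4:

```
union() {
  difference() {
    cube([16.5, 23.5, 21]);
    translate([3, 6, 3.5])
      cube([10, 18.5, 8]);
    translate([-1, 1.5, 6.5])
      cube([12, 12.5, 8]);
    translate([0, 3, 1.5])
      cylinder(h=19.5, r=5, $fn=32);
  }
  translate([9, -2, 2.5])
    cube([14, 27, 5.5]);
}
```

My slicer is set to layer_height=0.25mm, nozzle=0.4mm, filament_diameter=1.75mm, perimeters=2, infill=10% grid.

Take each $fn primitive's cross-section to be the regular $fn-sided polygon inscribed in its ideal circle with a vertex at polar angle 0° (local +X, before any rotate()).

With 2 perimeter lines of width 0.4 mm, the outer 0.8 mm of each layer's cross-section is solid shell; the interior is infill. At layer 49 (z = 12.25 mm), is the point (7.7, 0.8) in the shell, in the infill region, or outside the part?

shell

At z = 12.25 mm: the 16.5×23.5 cube contributes its full rectangle; the cube at (3, 6) does not reach this height (z outside [3.5, 11.5]); the 12×12.5 cube at (-1, 1.5) contributes its full rectangle; the r=5 cylinder at (0, 3) contributes a regular 32-gon of circumradius 5; Subtracting the remaining from the first: starting from the 16.5×23.5 cube, the 12×12.5 cube at (-1, 1.5) partially overlaps it — only the 137.50 mm² overlap (of its 150.00 mm²) is removed, clipping the outline; the r=5 cylinder at (0, 3) partially overlaps it — only the 6.63 mm² overlap (of its 78.04 mm²) is removed, clipping the outline — 1 connected region; the cube at (9, -2) does not reach this height (z outside [2.5, 8]); Combining (union): only the result so far is present, so the union is just that shape — 1 connected region. Overall, the cross-section is a single solid region. The nearest boundary edge runs (4.74, 1.50)→(11.00, 1.50); distance from the point to it = 0.70 mm. The point is inside the cross-section, 0.70 mm from the nearest boundary — within the 0.8 mm shell band (2 × 0.4).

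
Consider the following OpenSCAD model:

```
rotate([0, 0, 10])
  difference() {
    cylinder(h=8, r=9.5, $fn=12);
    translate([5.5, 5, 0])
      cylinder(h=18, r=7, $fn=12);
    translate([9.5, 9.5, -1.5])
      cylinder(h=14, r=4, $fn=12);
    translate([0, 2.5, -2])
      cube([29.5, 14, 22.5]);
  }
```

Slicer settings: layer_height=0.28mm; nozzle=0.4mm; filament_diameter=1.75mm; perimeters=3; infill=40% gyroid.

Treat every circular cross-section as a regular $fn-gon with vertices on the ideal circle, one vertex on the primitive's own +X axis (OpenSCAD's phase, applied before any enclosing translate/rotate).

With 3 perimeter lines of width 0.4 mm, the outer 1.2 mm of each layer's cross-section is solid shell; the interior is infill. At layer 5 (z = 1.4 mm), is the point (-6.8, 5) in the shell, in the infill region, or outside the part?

At z = 1.4 mm: the r=9.5 cylinder contributes a regular 12-gon of circumradius 9.5; the cylinder at (5.5, 5): section is a regular 12-gon, circumradius r=7; the r=4 cylinder at (9.5, 9.5) contributes a regular 12-gon of circumradius 4; the cube at (0, 2.5) is present — its section is the full 29.5×14 rectangle; After the difference (first − rest): starting from the r=9.5 cylinder, the r=7 cylinder at (5.5, 5) partially overlaps it — only the 86.34 mm² overlap (of its 147.00 mm²) is removed, clipping the outline; the r=4 cylinder at (9.5, 9.5) misses the remaining region (no effect); the 29.5×14 cube at (0, 2.5) partially overlaps it — only the 0.08 mm² overlap (of its 413.00 mm²) is removed, clipping the outline — 1 connected region; (whole slice rotated 10° about Z — lengths, areas and connectivity unchanged). Overall, the cross-section is a single solid region. Undo the 10° rotation: the query point maps to (-5.828, 6.105) in the un-rotated model frame. The nearest boundary edge runs (-8.23, 4.75)→(-4.75, 8.23); distance from the point to it = 0.74 mm. The point is inside the cross-section, 0.74 mm from the nearest boundary — within the 1.2 mm shell band (3 × 0.4).

shell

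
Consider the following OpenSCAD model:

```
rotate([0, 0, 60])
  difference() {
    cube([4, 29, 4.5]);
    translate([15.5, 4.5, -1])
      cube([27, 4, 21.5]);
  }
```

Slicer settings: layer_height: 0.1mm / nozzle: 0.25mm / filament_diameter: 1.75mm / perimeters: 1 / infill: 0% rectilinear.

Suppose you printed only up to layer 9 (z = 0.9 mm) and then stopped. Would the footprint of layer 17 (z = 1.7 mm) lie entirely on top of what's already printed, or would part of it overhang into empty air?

entirely on top

Compare the two slices. At z = 0.9: the 4×29 cube contributes its full rectangle (area 116.00 mm²); the 27×4 cube at (15.5, 4.5) contributes its full rectangle (area 108.00 mm²); After the difference (first − rest): starting from the 4×29 cube (116.00 mm²), the 27×4 cube at (15.5, 4.5) misses the remaining region (no effect) — area = 116.00 mm²; (whole slice rotated 60° about Z — lengths, areas and connectivity unchanged). At z = 1.7: the 4×29 cube contributes its full rectangle (area 116.00 mm²); the 27×4 cube at (15.5, 4.5) contributes its full rectangle (area 108.00 mm²); Subtracting the remaining from the first: starting from the 4×29 cube (116.00 mm²), the 27×4 cube at (15.5, 4.5) misses the remaining region (no effect) — area = 116.00 mm²; (rotated 60° about Z; rotation is an isometry so areas/perimeters/island counts are preserved). Checking containment: the cross-section at z = 1.7 is a subset of the cross-section at z = 0.9.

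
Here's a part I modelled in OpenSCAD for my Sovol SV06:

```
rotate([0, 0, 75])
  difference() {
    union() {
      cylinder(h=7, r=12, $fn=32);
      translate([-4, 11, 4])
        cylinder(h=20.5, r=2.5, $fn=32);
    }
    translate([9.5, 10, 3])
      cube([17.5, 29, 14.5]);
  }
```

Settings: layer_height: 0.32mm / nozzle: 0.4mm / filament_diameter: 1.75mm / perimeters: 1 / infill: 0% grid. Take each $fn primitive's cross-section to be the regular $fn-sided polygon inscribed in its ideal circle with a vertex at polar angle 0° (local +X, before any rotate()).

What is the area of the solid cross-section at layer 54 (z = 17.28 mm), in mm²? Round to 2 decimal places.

19.51 mm²

At z = 17.28 mm: the cylinder is not intersected at this z (z outside [0, 7]); the cylinder at (-4, 11): section is a regular 32-gon, circumradius r=2.5 (area = (32/2)·2.500²·sin(360°/32) = 19.51 mm²); Taking the union: only the r=2.5 cylinder at (-4, 11) is present, so the union is just that shape — area = 19.51 mm²; the cube at (9.5, 10) (footprint 17.5×29) is included at this height (area 507.50 mm²); After the difference (first − rest): starting from that combined region (19.51 mm²), the 17.5×29 cube at (9.5, 10) misses the remaining region (no effect) — area = 19.51 mm²; (whole slice rotated 75° about Z — lengths, areas and connectivity unchanged). Overall, the cross-section is a single solid region. Net area = 19.51 mm².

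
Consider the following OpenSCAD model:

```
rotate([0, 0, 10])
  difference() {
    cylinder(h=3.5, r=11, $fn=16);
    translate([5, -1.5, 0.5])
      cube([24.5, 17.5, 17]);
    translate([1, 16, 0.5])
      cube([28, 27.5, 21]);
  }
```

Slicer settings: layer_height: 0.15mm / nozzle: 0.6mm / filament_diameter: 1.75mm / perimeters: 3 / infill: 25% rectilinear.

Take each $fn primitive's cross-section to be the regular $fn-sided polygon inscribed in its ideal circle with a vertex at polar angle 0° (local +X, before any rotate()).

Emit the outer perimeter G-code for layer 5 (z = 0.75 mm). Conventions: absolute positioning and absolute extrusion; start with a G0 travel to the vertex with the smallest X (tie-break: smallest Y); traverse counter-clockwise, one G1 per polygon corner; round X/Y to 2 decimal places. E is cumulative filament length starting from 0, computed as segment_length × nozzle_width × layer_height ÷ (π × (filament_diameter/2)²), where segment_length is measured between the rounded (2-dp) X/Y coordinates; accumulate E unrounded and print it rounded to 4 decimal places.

At z = 0.75 mm: the cylinder: section is a regular 16-gon, circumradius r=11; the cube at (5, -1.5) is present — its section is the full 24.5×17.5 rectangle; the 28×27.5 cube at (1, 16) contributes its full rectangle; Subtracting the remaining from the first: starting from the r=11 cylinder, the 24.5×17.5 cube at (5, -1.5) partially overlaps it — only the 49.02 mm² overlap (of its 428.75 mm²) is removed, clipping the outline; the 28×27.5 cube at (1, 16) misses the remaining region (no effect) — 1 connected region; (rotated 10° about Z; rotation is an isometry so areas/perimeters/island counts are preserved). The outline is a single polygon with 16 vertices. Extrusion per mm of travel: 0.6 × 0.15 / (π × 0.875²) = 0.037418. Accumulating E over each segment gives final E = 2.6963.

G0 X-10.83 Y-1.91 Z0.75
G1 X-9.28 Y-5.91 E0.1605
G1 X-6.31 Y-9.01 E0.3212
G1 X-2.38 Y-10.74 E0.4818
G1 X1.91 Y-10.83 E0.6424
G1 X5.91 Y-9.28 E0.8029
G1 X9.01 Y-6.31 E0.9635
G1 X10.74 Y-2.38 E1.1242
G1 X10.80 Y0.38 E1.2275
G1 X5.18 Y-0.61 E1.4410
G1 X3.25 Y10.36 E1.8578
G1 X2.38 Y10.74 E1.8933
G1 X-1.91 Y10.83 E2.0539
G1 X-5.91 Y9.28 E2.2144
G1 X-9.01 Y6.31 E2.3750
G1 X-10.74 Y2.38 E2.5357
G1 X-10.83 Y-1.91 E2.6963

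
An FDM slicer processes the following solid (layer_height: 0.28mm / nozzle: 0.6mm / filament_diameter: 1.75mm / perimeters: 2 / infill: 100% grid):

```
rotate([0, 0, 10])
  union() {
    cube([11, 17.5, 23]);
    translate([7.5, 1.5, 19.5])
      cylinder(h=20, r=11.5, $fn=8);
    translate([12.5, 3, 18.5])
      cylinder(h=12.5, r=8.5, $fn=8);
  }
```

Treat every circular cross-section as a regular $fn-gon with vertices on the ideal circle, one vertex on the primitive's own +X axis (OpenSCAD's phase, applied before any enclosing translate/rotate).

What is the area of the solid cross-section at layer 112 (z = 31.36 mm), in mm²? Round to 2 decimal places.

At z = 31.36 mm: the cube does not reach this height (z outside [0, 23]); the cylinder at (7.5, 1.5): section is a regular 8-gon, circumradius r=11.5 (area = (8/2)·11.500²·sin(360°/8) = 374.06 mm²); the cylinder at (12.5, 3) is not intersected at this z (z outside [18.5, 31]); Combining (union): only the r=11.5 cylinder at (7.5, 1.5) is present, so the union is just that shape — area = 374.06 mm²; (whole slice rotated 10° about Z — lengths, areas and connectivity unchanged). Overall, the cross-section is a single solid region. Net area = 374.06 mm².

374.06 mm²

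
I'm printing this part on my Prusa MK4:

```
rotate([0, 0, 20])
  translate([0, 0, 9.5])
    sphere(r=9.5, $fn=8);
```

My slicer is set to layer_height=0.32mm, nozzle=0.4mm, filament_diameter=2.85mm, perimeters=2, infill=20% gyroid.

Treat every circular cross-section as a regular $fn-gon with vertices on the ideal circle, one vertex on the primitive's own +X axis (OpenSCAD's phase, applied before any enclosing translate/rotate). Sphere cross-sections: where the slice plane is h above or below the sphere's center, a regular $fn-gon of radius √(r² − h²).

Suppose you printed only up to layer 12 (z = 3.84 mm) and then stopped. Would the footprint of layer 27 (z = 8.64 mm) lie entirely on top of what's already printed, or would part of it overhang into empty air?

part overhangs

Compare the two slices. At z = 3.84: the sphere: section is a regular 8-gon, circumradius = √(r²−h²) = √(9.5²−5.66²) = 7.630 (area = (8/2)·7.630²·sin(360°/8) = 164.66 mm²); (whole slice rotated 20° about Z — lengths, areas and connectivity unchanged). At z = 8.64: the r=9.5 sphere slices to a regular 8-gon of circumradius 9.461 (√(r²−h²) with h=0.86 from center) (area = (8/2)·9.461²·sin(360°/8) = 253.17 mm²); (whole slice rotated 20° about Z — lengths, areas and connectivity unchanged). Checking containment: at z = 8.64 the cross-section extends beyond the z = 3.84 cross-section by about 88.52 mm².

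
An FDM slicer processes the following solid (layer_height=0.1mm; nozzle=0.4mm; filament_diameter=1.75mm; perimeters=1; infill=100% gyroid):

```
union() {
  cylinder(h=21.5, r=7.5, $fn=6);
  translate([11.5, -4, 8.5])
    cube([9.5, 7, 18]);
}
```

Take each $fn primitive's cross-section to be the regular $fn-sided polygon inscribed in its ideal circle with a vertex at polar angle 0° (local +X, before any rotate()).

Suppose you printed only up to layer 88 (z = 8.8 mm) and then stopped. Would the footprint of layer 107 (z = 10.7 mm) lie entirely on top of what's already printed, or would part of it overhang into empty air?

Compare the two slices. At z = 8.8: the r=7.5 cylinder contributes a regular 6-gon of circumradius 7.5 (area = (6/2)·7.500²·sin(360°/6) = 146.14 mm²); the cube at (11.5, -4) is present — its section is the full 9.5×7 rectangle (area 66.50 mm²); Taking the union: the 2 present regions are separate (no shared area or edge), so areas and boundary lengths simply add and each stays a separate island — area = 212.64 mm². At z = 10.7: the r=7.5 cylinder contributes a regular 6-gon of circumradius 7.5 (area = (6/2)·7.500²·sin(360°/6) = 146.14 mm²); the 9.5×7 cube at (11.5, -4) contributes its full rectangle (area 66.50 mm²); Combining (union): the 2 present regions are separate (no shared area or edge), so areas and boundary lengths simply add and each stays a separate island — area = 212.64 mm². Checking containment: the cross-section at z = 10.7 is a subset of the cross-section at z = 8.8.

entirely on top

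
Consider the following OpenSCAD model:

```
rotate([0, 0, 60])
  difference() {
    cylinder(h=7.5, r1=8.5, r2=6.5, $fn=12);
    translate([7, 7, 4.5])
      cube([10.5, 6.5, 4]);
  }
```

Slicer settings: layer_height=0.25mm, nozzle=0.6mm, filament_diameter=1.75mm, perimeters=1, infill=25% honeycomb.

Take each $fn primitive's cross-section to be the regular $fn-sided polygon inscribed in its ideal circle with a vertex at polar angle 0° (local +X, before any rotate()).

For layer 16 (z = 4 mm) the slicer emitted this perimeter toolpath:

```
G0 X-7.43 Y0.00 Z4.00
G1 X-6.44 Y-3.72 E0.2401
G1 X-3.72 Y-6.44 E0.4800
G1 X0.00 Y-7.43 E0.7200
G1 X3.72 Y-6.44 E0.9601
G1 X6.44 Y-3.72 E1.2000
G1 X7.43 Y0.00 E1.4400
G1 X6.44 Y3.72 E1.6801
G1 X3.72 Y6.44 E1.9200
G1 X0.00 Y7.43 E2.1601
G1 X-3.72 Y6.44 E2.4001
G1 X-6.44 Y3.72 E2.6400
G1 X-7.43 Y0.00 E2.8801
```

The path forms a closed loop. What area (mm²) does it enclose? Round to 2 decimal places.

165.83 mm²

Apply the shoelace formula to the sequence of (X, Y) vertices; enclosed area = 165.83 mm².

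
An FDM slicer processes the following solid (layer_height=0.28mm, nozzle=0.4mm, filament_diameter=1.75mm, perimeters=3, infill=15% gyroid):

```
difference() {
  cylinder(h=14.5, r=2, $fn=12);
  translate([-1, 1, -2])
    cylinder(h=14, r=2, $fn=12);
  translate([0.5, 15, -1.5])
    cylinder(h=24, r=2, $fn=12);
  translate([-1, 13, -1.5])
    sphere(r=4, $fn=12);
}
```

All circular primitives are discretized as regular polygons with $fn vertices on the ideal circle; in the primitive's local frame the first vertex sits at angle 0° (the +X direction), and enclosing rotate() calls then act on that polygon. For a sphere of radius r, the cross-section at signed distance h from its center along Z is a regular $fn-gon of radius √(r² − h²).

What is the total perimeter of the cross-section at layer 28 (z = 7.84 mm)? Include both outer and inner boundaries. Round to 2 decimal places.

12.42 mm

At z = 7.84 mm: the r=2 cylinder gives a regular 12-gon of circumradius 2 (constant along its height) (perimeter = 2·12·2.000·sin(180°/12) = 12.42 mm); the r=2 cylinder at (-1, 1) contributes a regular 12-gon of circumradius 2 (perimeter = 2·12·2.000·sin(180°/12) = 12.42 mm); the r=2 cylinder at (0.5, 15) contributes a regular 12-gon of circumradius 2 (perimeter = 2·12·2.000·sin(180°/12) = 12.42 mm); the sphere at (-1, 13) does not reach this height (|z−center|=9.340 > r=4); Subtracting the remaining from the first: starting from the r=2 cylinder, the r=2 cylinder at (-1, 1) partially overlaps it — only the 6.58 mm² overlap (of its 12.00 mm²) is removed, clipping the outline; the r=2 cylinder at (0.5, 15) misses the remaining region (no effect) — boundary = 12.42 mm. Overall, the cross-section is a single solid region. Total boundary length (outer) = 12.42 mm.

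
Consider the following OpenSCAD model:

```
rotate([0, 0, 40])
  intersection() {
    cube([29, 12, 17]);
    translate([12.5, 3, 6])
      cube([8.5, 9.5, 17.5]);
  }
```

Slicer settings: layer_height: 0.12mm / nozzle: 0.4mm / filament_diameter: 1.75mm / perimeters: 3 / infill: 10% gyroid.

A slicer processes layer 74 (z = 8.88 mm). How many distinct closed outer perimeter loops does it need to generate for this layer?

1

At z = 8.88 mm: the cube (footprint 29×12) is included at this height; the cube at (12.5, 3) is present — its section is the full 8.5×9.5 rectangle; After intersecting: the 8.5×9.5 cube at (12.5, 3) partially overlaps the 29×12 cube; clipping to the common part keeps 76.50 mm² — 1 connected region; (whole slice rotated 40° about Z — lengths, areas and connectivity unchanged). The result has 1 disconnected region.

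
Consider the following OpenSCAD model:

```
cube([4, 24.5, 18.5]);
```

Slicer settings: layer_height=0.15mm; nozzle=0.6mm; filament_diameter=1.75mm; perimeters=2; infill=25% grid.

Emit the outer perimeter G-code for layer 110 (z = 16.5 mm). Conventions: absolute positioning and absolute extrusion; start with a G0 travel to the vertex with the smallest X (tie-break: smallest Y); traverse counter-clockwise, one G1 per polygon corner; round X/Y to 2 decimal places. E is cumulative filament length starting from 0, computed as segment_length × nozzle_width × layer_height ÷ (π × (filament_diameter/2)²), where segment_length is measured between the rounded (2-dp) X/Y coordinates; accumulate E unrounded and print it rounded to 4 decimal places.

At z = 16.5 mm: the 4×24.5 cube contributes its full rectangle. The outline is a single polygon with 4 vertices. Extrusion per mm of travel: 0.6 × 0.15 / (π × 0.875²) = 0.037418. Accumulating E over each segment gives final E = 2.1328.

G0 X0.00 Y0.00 Z16.50
G1 X4.00 Y0.00 E0.1497
G1 X4.00 Y24.50 E1.0664
G1 X0.00 Y24.50 E1.2161
G1 X0.00 Y0.00 E2.1328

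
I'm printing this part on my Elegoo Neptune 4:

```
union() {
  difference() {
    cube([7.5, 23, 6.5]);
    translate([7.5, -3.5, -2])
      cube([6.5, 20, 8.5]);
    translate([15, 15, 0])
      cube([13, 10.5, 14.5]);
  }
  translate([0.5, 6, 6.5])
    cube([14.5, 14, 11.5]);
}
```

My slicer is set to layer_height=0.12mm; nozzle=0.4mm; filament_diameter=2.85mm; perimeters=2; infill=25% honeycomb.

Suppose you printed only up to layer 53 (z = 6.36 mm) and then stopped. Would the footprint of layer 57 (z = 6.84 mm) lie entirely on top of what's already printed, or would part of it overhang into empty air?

part overhangs

Compare the two slices. At z = 6.36: the cube is present — its section is the full 7.5×23 rectangle (area 172.50 mm²); the 6.5×20 cube at (7.5, -3.5) contributes its full rectangle (area 130.00 mm²); the cube at (15, 15) (footprint 13×10.5) is included at this height (area 136.50 mm²); After the difference (first − rest): starting from the 7.5×23 cube (172.50 mm²), the 6.5×20 cube at (7.5, -3.5) misses the remaining region (no effect); the 13×10.5 cube at (15, 15) misses the remaining region (no effect) — area = 172.50 mm²; the cube at (0.5, 6) is absent (z outside [6.5, 18]); Merging all regions: only the result so far is present, so the union is just that shape — area = 172.50 mm². At z = 6.84: the cube is not intersected at this z (z outside [0, 6.5]); the cube at (7.5, -3.5) is absent (z outside [-2, 6.5]); the 13×10.5 cube at (15, 15) contributes its full rectangle (area 136.50 mm²); Subtracting the remaining from the first: the first operand is absent here, so nothing remains; the cube at (0.5, 6) (footprint 14.5×14) is included at this height (area 203.00 mm²); Combining (union): only the 14.5×14 cube at (0.5, 6) is present, so the union is just that shape — area = 203.00 mm². Checking containment: at z = 6.84 the cross-section extends beyond the z = 6.36 cross-section by about 105.00 mm².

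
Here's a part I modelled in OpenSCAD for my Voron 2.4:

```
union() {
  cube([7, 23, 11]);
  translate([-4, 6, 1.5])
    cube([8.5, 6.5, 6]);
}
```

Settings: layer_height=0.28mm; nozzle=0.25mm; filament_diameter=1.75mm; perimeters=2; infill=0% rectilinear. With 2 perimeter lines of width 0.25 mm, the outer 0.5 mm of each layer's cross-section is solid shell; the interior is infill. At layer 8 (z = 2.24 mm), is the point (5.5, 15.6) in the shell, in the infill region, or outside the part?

infill

At z = 2.24 mm: the cube (footprint 7×23) is included at this height; the 8.5×6.5 cube at (-4, 6) contributes its full rectangle; Combining (union): the regions partially overlap (shared area 29.25 mm²), so overlapping operands fuse into one piece — 1 connected region. Overall, the cross-section is a single solid region. The nearest boundary edge runs (7.00, 23.00)→(7.00, 0.00); distance from the point to it = 1.50 mm. The point is inside the cross-section and 1.50 mm from the nearest boundary — more than the 0.5 mm shell width (2 × 0.25), so it's in the infill interior.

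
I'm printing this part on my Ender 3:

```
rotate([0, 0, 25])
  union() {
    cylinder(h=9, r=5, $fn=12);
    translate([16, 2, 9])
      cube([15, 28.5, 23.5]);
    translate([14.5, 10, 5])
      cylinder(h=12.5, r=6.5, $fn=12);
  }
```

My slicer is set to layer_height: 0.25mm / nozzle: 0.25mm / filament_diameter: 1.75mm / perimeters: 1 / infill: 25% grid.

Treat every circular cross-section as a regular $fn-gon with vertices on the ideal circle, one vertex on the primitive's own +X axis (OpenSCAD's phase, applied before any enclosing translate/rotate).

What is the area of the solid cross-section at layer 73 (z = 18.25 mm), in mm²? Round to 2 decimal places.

At z = 18.25 mm: the cylinder is not intersected at this z (z outside [0, 9]); the 15×28.5 cube at (16, 2) contributes its full rectangle (area 427.50 mm²); the cylinder at (14.5, 10) does not reach this height (z outside [5, 17.5]); Combining (union): only the 15×28.5 cube at (16, 2) is present, so the union is just that shape — area = 427.50 mm²; (whole slice rotated 25° about Z — lengths, areas and connectivity unchanged). Overall, the cross-section is a single solid region. Net area = 427.50 mm².

427.50 mm²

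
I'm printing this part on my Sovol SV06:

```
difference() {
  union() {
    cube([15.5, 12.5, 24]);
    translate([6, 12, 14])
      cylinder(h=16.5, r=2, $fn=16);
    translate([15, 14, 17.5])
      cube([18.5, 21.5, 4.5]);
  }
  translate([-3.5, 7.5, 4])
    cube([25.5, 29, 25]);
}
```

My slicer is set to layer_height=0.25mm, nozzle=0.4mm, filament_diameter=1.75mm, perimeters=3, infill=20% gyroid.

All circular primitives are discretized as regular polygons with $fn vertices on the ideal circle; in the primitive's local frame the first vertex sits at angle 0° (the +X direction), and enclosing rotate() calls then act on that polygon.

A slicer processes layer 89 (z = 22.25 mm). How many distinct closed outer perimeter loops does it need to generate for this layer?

1

At z = 22.25 mm: the cube (footprint 15.5×12.5) is included at this height; the cylinder at (6, 12): section is a regular 16-gon, circumradius r=2; the cube at (15, 14) is not intersected at this z (z outside [17.5, 22]); Merging all regions: the regions partially overlap (shared area 8.07 mm²), so overlapping operands fuse into one piece — 1 connected region; the cube at (-3.5, 7.5) is present — its section is the full 25.5×29 rectangle; After the difference (first − rest): starting from the result so far, the 25.5×29 cube at (-3.5, 7.5) partially overlaps it — only the 81.67 mm² overlap (of its 739.50 mm²) is removed, clipping the outline — 1 connected region. The result has 1 disconnected region.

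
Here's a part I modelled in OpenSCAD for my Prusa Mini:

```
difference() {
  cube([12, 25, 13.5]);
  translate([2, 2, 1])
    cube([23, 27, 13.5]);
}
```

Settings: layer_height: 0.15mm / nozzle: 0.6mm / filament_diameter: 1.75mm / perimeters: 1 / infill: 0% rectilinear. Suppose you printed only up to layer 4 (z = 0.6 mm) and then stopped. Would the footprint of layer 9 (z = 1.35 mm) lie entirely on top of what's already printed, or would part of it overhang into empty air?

entirely on top

Compare the two slices. At z = 0.6: the cube (footprint 12×25) is included at this height (area 300.00 mm²); the cube at (2, 2) does not reach this height (z outside [1, 14.5]); After the difference (first − rest): none of the subtracted shapes is present at this height, so the 12×25 cube is unchanged — area = 300.00 mm². At z = 1.35: the cube (footprint 12×25) is included at this height (area 300.00 mm²); the 23×27 cube at (2, 2) contributes its full rectangle (area 621.00 mm²); Subtracting the remaining from the first: starting from the 12×25 cube (300.00 mm²), the 23×27 cube at (2, 2) partially overlaps it — only the 230.00 mm² overlap (of its 621.00 mm²) is removed, clipping the outline — area = 70.00 mm². Checking containment: the cross-section at z = 1.35 is a subset of the cross-section at z = 0.6.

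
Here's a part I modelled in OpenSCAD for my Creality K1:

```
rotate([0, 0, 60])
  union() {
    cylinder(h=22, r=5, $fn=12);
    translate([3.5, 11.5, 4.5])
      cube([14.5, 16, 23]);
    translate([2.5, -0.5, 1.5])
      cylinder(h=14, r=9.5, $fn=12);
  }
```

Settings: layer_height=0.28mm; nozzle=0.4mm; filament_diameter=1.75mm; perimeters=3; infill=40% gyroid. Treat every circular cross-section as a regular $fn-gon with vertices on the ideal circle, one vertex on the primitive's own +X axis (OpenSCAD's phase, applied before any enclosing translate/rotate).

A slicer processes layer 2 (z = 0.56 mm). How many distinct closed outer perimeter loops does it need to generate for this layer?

1

At z = 0.56 mm: the r=5 cylinder contributes a regular 12-gon of circumradius 5; the cube at (3.5, 11.5) does not reach this height (z outside [4.5, 27.5]); the cylinder at (2.5, -0.5) is absent (z outside [1.5, 15.5]); Merging all regions: only the r=5 cylinder is present, so the union is just that shape — 1 connected region; (whole slice rotated 60° about Z — lengths, areas and connectivity unchanged). The result has 1 disconnected region.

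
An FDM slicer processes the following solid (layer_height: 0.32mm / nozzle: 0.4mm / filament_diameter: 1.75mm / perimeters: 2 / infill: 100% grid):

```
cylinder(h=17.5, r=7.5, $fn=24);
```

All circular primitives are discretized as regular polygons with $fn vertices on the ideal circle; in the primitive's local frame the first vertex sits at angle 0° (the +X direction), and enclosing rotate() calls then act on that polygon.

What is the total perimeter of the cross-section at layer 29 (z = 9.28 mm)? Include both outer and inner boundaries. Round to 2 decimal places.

At z = 9.28 mm: the r=7.5 cylinder contributes a regular 24-gon of circumradius 7.5 (perimeter = 2·24·7.500·sin(180°/24) = 46.99 mm). Overall, the cross-section is a single solid region. Total boundary length (outer) = 46.99 mm.

46.99 mm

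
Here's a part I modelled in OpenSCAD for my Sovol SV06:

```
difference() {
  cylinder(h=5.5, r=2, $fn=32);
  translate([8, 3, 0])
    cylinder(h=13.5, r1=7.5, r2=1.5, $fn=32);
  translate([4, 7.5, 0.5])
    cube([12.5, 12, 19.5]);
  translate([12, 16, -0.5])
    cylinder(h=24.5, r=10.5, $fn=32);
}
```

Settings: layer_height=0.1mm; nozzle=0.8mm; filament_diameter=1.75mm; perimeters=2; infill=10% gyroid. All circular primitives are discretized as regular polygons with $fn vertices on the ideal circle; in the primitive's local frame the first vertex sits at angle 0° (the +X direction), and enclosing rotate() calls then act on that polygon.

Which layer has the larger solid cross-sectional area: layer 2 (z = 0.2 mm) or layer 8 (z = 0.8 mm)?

Layer 2 (z = 0.2): the r=2 cylinder gives a regular 32-gon of circumradius 2 (constant along its height) (area = (32/2)·2.000²·sin(360°/32) = 12.49 mm²); the cone at (8, 3) (r1=7.5→r2=1.5) has section circumradius 7.411 here — a regular 32-gon (area = (32/2)·7.411²·sin(360°/32) = 171.44 mm²); the cube at (4, 7.5) does not reach this height (z outside [0.5, 20]); the r=10.5 cylinder at (12, 16) gives a regular 32-gon of circumradius 10.5 (constant along its height) (area = (32/2)·10.500²·sin(360°/32) = 344.14 mm²); Subtracting the remaining from the first: starting from the r=2 cylinder (12.49 mm²), the cone at (8, 3) partially overlaps it — only the 1.73 mm² overlap (of its 171.44 mm²) is removed, clipping the outline; the r=10.5 cylinder at (12, 16) misses the remaining region (no effect) — area = 10.75 mm². So its area = 10.75 mm². Layer 8 (z = 0.8): the r=2 cylinder contributes a regular 32-gon of circumradius 2 (area = (32/2)·2.000²·sin(360°/32) = 12.49 mm²); the cone at (8, 3) (r1=7.5→r2=1.5) has section circumradius 7.144 here — a regular 32-gon (area = (32/2)·7.144²·sin(360°/32) = 159.33 mm²); the 12.5×12 cube at (4, 7.5) contributes its full rectangle (area 150.00 mm²); the r=10.5 cylinder at (12, 16) contributes a regular 32-gon of circumradius 10.5 (area = (32/2)·10.500²·sin(360°/32) = 344.14 mm²); Subtracting the remaining from the first: starting from the r=2 cylinder (12.49 mm²), the cone at (8, 3) partially overlaps it — only the 0.99 mm² overlap (of its 159.33 mm²) is removed, clipping the outline; the 12.5×12 cube at (4, 7.5) misses the remaining region (no effect); the r=10.5 cylinder at (12, 16) misses the remaining region (no effect) — area = 11.50 mm². So its area = 11.50 mm². Layer 8 is larger (11.50 vs 10.75 mm²).

layer 8 (z = 0.8 mm)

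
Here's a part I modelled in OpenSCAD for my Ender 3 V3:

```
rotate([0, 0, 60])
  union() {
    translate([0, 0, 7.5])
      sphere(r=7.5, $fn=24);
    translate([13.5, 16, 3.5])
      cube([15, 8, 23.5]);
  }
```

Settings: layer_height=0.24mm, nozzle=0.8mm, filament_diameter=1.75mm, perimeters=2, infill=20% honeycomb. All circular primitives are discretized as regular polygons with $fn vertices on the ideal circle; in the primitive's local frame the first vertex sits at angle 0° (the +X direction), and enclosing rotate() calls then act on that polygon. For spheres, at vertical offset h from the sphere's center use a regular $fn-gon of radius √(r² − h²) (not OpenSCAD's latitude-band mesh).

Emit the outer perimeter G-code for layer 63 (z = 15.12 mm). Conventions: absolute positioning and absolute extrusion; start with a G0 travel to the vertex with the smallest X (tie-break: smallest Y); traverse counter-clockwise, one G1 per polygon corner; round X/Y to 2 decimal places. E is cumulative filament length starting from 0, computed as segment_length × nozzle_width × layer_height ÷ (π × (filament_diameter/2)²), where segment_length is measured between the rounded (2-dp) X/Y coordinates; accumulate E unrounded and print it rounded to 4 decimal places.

At z = 15.12 mm: the sphere is not intersected at this z (|z−center|=7.620 > r=7.5); the 15×8 cube at (13.5, 16) contributes its full rectangle; Merging all regions: only the 15×8 cube at (13.5, 16) is present, so the union is just that shape — 1 connected region; (whole slice rotated 60° about Z — lengths, areas and connectivity unchanged). The outline is a single polygon with 4 vertices. Extrusion per mm of travel: 0.8 × 0.24 / (π × 0.875²) = 0.079824. Accumulating E over each segment gives final E = 3.6707.

G0 X-14.03 Y23.69 Z15.12
G1 X-7.11 Y19.69 E0.6380
G1 X0.39 Y32.68 E1.8354
G1 X-6.53 Y36.68 E2.4734
G1 X-14.03 Y23.69 E3.6707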